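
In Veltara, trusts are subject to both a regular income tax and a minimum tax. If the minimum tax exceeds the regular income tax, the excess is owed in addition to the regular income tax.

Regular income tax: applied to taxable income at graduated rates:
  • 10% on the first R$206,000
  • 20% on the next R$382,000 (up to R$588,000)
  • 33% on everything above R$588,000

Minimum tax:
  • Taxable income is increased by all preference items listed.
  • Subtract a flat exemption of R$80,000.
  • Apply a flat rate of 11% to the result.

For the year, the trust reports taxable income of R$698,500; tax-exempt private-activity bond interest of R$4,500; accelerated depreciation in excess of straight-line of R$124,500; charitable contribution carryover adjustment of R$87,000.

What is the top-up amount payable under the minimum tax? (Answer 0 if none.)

R$0

Regular income tax:
  R$206,000 × 10% = R$20,600
  R$382,000 × 20% = R$76,400
  R$110,500 × 33% = R$36,465
  → R$133,465

Minimum tax:
  Adjusted income: R$698,500 + R$4,500 + R$124,500 + R$87,000 = R$914,500
  Less exemption R$80,000 → base R$834,500
  R$834,500 × 11% = R$91,795

R$91,795 ≤ R$133,465, so no add-on is due.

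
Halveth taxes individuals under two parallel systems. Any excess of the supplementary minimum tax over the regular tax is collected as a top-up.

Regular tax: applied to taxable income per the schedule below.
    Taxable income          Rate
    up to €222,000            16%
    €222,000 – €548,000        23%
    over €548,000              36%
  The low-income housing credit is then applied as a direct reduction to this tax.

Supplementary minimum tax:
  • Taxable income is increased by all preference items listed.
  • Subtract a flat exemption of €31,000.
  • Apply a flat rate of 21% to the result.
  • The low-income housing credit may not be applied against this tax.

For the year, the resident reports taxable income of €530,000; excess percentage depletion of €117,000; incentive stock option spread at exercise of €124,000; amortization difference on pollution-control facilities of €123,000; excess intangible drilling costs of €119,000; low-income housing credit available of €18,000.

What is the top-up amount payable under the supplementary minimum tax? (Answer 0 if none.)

€117,860

Regular tax:
  €222,000 × 16% = €35,520
  €308,000 × 23% = €70,840
  → €106,360
  Less low-income housing credit €18,000 → €88,360

Supplementary minimum tax:
  Adjusted income: €530,000 + €117,000 + €124,000 + €123,000 + €119,000 = €1,013,000
  Less exemption €31,000 → base €982,000
  €982,000 × 21% = €206,220

Excess of supplementary minimum tax over regular tax: €206,220 − €88,360 = €117,860.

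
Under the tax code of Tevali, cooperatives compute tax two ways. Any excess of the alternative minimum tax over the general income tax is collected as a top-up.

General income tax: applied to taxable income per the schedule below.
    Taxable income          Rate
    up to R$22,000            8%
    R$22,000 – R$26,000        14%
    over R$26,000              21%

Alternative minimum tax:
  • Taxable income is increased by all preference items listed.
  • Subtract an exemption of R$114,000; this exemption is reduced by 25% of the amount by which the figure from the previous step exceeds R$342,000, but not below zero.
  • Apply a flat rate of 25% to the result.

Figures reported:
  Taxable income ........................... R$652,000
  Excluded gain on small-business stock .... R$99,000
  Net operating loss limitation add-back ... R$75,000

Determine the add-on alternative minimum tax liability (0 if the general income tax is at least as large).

General income tax:
  R$22,000 × 8% = R$1,760
  R$4,000 × 14% = R$560
  R$626,000 × 21% = R$131,460
  → R$133,780

Alternative minimum tax:
  Adjusted income: R$652,000 + R$99,000 + R$75,000 = R$826,000
  Exemption: 25% × (R$826,000 − R$342,000) = R$121,000 ≥ R$114,000, so the exemption is fully phased out
  Base: R$826,000 − R$0 = R$826,000
  R$826,000 × 25% = R$206,500

Excess of alternative minimum tax over general income tax: R$206,500 − R$133,780 = R$72,720.

R$72,720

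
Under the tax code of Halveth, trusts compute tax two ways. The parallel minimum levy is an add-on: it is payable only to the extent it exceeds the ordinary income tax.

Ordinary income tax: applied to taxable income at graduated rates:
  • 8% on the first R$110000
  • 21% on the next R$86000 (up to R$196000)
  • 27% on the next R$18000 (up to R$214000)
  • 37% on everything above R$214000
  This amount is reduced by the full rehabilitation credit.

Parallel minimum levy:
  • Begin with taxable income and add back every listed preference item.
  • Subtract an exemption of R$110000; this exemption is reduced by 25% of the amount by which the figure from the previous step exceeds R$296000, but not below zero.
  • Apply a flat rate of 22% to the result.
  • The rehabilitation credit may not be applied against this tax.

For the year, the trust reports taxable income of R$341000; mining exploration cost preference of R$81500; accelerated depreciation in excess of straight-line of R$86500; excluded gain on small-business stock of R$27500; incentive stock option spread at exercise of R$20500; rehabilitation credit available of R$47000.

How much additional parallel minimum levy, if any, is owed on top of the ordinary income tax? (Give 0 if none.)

Ordinary income tax:
  R$110000 × 8% = R$8800
  R$86000 × 21% = R$18060
  R$18000 × 27% = R$4860
  R$127000 × 37% = R$46990
  → R$78710
  Less rehabilitation credit R$47000 → R$31710

Parallel minimum levy:
  Adjusted income: R$341000 + R$81500 + R$86500 + R$27500 + R$20500 = R$557000
  Exemption: R$110000 − 25% × (R$557000 − R$296000) = R$110000 − R$65250 = R$44750
  Base: R$557000 − R$44750 = R$512250
  R$512250 × 22% = R$112695

Excess of parallel minimum levy over ordinary income tax: R$112695 − R$31710 = R$80985.

R$80985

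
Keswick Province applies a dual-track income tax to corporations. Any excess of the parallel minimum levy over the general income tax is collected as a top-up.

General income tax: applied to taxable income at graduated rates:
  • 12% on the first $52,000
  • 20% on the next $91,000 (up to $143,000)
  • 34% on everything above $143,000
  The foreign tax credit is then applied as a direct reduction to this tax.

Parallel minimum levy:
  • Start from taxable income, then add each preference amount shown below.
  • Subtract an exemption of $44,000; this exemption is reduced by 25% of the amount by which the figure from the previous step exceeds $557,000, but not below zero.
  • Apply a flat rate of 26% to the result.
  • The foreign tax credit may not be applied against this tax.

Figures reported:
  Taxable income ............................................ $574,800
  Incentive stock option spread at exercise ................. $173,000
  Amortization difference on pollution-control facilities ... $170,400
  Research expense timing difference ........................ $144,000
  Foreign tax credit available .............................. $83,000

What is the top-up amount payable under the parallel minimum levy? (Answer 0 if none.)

General income tax:
  $52,000 × 12% = $6,240
  $91,000 × 20% = $18,200
  $431,800 × 34% = $146,812
  → $171,252
  Less foreign tax credit $83,000 → $88,252

Parallel minimum levy:
  Adjusted income: $574,800 + $173,000 + $170,400 + $144,000 = $1,062,200
  Exemption: 25% × ($1,062,200 − $557,000) = $126,300 ≥ $44,000, so the exemption is fully phased out
  Base: $1,062,200 − $0 = $1,062,200
  $1,062,200 × 26% = $276,172

Excess of parallel minimum levy over general income tax: $276,172 − $88,252 = $187,920.

$187,920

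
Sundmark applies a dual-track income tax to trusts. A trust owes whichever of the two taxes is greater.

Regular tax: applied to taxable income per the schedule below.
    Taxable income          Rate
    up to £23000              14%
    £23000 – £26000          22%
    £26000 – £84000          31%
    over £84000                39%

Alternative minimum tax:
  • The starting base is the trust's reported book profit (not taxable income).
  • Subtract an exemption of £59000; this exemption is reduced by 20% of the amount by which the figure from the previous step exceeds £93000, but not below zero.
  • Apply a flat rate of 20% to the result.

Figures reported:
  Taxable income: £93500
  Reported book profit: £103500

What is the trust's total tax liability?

Regular tax:
  £23000 × 14% = £3220
  £3000 × 22% = £660
  £58000 × 31% = £17980
  £9500 × 39% = £3705
  → £25565

Alternative minimum tax:
  Base (reported book profit): £103500
  Exemption: £59000 − 20% × (£103500 − £93000) = £59000 − £2100 = £56900
  Base: £103500 − £56900 = £46600
  £46600 × 20% = £9320

£25565 > £9320, so the regular tax governs.

£25565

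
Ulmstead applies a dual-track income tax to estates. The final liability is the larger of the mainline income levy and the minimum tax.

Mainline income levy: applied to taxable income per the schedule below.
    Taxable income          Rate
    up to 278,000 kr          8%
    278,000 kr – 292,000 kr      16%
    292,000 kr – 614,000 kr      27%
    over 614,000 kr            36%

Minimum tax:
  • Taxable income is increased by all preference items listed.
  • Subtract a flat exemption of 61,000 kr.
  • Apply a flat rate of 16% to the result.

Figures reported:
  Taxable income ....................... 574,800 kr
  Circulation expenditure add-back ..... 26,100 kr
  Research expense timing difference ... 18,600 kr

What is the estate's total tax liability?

100,836 kr

Minimum tax:
  Adjusted income: 574,800 kr + 26,100 kr + 18,600 kr = 619,500 kr
  Less exemption 61,000 kr → base 558,500 kr
  558,500 kr × 16% = 89,360 kr

Mainline income levy:
  278,000 kr × 8% = 22,240 kr
  14,000 kr × 16% = 2,240 kr
  282,800 kr × 27% = 76,356 kr
  → 100,836 kr

100,836 kr > 89,360 kr, so the mainline income levy governs.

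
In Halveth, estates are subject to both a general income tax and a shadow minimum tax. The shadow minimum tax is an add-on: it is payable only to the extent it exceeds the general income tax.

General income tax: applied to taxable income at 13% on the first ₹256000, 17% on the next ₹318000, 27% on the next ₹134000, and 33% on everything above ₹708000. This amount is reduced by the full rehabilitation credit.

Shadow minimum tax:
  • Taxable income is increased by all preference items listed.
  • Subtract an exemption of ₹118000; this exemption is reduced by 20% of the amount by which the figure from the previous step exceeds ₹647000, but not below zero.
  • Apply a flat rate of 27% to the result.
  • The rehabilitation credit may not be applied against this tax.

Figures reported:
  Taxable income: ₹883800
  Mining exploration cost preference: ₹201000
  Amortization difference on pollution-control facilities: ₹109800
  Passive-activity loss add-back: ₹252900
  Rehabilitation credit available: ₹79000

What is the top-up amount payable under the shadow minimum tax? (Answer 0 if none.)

General income tax:
  ₹256000 × 13% = ₹33280
  ₹318000 × 17% = ₹54060
  ₹134000 × 27% = ₹36180
  ₹175800 × 33% = ₹58014
  → ₹181534
  Less rehabilitation credit ₹79000 → ₹102534

Shadow minimum tax:
  Adjusted income: ₹883800 + ₹201000 + ₹109800 + ₹252900 = ₹1447500
  Exemption: 20% × (₹1447500 − ₹647000) = ₹160100 ≥ ₹118000, so the exemption is fully phased out
  Base: ₹1447500 − ₹0 = ₹1447500
  ₹1447500 × 27% = ₹390825

Excess of shadow minimum tax over general income tax: ₹390825 − ₹102534 = ₹288291.

₹288291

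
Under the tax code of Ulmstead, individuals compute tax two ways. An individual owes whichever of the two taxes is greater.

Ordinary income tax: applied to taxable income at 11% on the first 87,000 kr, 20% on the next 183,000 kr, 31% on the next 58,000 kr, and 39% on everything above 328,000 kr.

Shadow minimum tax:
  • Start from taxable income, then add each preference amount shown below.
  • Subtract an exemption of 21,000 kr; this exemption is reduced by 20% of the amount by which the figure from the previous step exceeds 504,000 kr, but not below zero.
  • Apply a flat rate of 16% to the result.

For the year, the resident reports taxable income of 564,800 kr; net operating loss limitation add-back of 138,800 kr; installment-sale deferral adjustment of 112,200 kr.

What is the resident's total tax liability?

Ordinary income tax:
  87,000 kr × 11% = 9,570 kr
  183,000 kr × 20% = 36,600 kr
  58,000 kr × 31% = 17,980 kr
  236,800 kr × 39% = 92,352 kr
  → 156,502 kr

Shadow minimum tax:
  Adjusted income: 564,800 kr + 138,800 kr + 112,200 kr = 815,800 kr
  Exemption: 20% × (815,800 kr − 504,000 kr) = 62,360 kr ≥ 21,000 kr, so the exemption is fully phased out
  Base: 815,800 kr − 0 kr = 815,800 kr
  815,800 kr × 16% = 130,528 kr

156,502 kr > 130,528 kr, so the ordinary income tax governs.

156,502 kr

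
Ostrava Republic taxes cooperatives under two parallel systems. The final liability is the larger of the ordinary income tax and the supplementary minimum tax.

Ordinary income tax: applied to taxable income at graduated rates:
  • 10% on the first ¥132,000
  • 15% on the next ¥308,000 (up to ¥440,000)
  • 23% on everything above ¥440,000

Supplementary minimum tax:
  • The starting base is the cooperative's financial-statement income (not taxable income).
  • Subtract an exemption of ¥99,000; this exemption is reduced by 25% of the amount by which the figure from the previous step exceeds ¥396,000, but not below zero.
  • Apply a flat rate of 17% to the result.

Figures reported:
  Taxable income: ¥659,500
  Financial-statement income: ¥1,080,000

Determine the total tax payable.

Supplementary minimum tax:
  Base (financial-statement income): ¥1,080,000
  Exemption: 25% × (¥1,080,000 − ¥396,000) = ¥171,000 ≥ ¥99,000, so the exemption is fully phased out
  Base: ¥1,080,000 − ¥0 = ¥1,080,000
  ¥1,080,000 × 17% = ¥183,600

Ordinary income tax:
  ¥132,000 × 10% = ¥13,200
  ¥308,000 × 15% = ¥46,200
  ¥219,500 × 23% = ¥50,485
  → ¥109,885

¥183,600 > ¥109,885, so the supplementary minimum tax is the binding amount.

¥183,600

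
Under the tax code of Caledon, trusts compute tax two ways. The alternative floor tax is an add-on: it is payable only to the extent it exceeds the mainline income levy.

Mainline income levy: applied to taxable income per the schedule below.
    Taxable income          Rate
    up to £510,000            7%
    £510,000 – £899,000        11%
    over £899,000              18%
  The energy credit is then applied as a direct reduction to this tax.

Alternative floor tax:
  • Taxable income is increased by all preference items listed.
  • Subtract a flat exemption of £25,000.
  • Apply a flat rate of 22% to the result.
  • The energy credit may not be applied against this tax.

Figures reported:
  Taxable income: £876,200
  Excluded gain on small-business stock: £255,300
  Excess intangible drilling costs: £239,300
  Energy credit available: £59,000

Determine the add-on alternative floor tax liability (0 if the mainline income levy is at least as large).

Alternative floor tax:
  Adjusted income: £876,200 + £255,300 + £239,300 = £1,370,800
  Less exemption £25,000 → base £1,345,800
  £1,345,800 × 22% = £296,076

Mainline income levy:
  £510,000 × 7% = £35,700
  £366,200 × 11% = £40,282
  → £75,982
  Less energy credit £59,000 → £16,982

Excess of alternative floor tax over mainline income levy: £296,076 − £16,982 = £279,094.

£279,094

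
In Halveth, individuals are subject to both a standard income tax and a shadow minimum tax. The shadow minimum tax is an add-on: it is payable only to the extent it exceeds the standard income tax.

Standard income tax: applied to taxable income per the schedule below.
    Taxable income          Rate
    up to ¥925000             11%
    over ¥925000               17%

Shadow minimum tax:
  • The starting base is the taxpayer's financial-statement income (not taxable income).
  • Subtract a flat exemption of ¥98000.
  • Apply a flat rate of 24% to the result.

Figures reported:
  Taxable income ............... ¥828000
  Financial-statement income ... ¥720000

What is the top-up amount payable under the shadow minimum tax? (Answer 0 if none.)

Standard income tax:
  ¥828000 × 11% = ¥91080

Shadow minimum tax:
  Base (financial-statement income): ¥720000
  Less exemption ¥98000 → base ¥622000
  ¥622000 × 24% = ¥149280

Excess of shadow minimum tax over standard income tax: ¥149280 − ¥91080 = ¥58200.

¥58200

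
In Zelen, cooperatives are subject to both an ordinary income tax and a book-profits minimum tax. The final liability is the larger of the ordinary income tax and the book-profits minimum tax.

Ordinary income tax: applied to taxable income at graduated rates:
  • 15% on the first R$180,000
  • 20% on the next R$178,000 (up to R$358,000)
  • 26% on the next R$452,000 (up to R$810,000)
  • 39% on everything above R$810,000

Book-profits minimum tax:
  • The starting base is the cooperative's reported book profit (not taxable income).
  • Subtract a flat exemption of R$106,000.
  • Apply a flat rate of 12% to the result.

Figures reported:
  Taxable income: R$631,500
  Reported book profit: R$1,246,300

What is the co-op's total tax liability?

R$136,836

Ordinary income tax:
  R$180,000 × 15% = R$27,000
  R$178,000 × 20% = R$35,600
  R$273,500 × 26% = R$71,110
  → R$133,710

Book-profits minimum tax:
  Base (reported book profit): R$1,246,300
  Less exemption R$106,000 → base R$1,140,300
  R$1,140,300 × 12% = R$136,836

R$136,836 > R$133,710, so the book-profits minimum tax is the binding amount.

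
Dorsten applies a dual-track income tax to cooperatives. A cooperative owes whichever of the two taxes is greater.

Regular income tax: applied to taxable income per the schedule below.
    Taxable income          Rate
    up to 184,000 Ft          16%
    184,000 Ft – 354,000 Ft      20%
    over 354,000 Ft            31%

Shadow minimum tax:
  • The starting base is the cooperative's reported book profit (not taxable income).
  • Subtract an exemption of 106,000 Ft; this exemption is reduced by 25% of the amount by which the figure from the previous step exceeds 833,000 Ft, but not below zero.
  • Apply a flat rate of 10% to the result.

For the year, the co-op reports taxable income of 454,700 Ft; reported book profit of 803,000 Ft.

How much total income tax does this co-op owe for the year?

Shadow minimum tax:
  Base (reported book profit): 803,000 Ft
  Exemption: 803,000 Ft ≤ 833,000 Ft, so full 106,000 Ft applies
  Base: 803,000 Ft − 106,000 Ft = 697,000 Ft
  697,000 Ft × 10% = 69,700 Ft

Regular income tax:
  184,000 Ft × 16% = 29,440 Ft
  170,000 Ft × 20% = 34,000 Ft
  100,700 Ft × 31% = 31,217 Ft
  → 94,657 Ft

94,657 Ft > 69,700 Ft, so the regular income tax governs.

94,657 Ft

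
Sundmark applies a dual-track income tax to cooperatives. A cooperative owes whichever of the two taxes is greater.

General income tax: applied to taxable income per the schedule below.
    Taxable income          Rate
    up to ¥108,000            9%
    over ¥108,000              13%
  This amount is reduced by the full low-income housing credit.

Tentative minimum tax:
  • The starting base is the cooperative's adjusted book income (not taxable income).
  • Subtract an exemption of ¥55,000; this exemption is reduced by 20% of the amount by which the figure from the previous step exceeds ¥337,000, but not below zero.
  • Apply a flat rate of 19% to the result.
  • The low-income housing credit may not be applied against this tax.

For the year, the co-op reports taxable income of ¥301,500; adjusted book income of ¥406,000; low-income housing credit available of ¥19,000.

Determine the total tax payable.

General income tax:
  ¥108,000 × 9% = ¥9,720
  ¥193,500 × 13% = ¥25,155
  → ¥34,875
  Less low-income housing credit ¥19,000 → ¥15,875

Tentative minimum tax:
  Base (adjusted book income): ¥406,000
  Exemption: ¥55,000 − 20% × (¥406,000 − ¥337,000) = ¥55,000 − ¥13,800 = ¥41,200
  Base: ¥406,000 − ¥41,200 = ¥364,800
  ¥364,800 × 19% = ¥69,312

¥69,312 > ¥15,875, so the tentative minimum tax is the binding amount.

¥69,312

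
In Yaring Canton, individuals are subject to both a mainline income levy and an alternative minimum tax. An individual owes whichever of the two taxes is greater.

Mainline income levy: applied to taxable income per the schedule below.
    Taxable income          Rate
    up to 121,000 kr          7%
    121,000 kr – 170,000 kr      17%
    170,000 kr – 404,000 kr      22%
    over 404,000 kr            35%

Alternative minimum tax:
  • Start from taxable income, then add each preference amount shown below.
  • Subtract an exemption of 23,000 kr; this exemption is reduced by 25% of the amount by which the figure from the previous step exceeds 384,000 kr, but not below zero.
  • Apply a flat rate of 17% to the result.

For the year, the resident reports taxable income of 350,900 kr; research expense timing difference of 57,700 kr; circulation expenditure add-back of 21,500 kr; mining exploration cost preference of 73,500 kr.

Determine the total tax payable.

85,612 kr

Mainline income levy:
  121,000 kr × 7% = 8,470 kr
  49,000 kr × 17% = 8,330 kr
  180,900 kr × 22% = 39,798 kr
  → 56,598 kr

Alternative minimum tax:
  Adjusted income: 350,900 kr + 57,700 kr + 21,500 kr + 73,500 kr = 503,600 kr
  Exemption: 25% × (503,600 kr − 384,000 kr) = 29,900 kr ≥ 23,000 kr, so the exemption is fully phased out
  Base: 503,600 kr − 0 kr = 503,600 kr
  503,600 kr × 17% = 85,612 kr

85,612 kr > 56,598 kr, so the alternative minimum tax is the binding amount.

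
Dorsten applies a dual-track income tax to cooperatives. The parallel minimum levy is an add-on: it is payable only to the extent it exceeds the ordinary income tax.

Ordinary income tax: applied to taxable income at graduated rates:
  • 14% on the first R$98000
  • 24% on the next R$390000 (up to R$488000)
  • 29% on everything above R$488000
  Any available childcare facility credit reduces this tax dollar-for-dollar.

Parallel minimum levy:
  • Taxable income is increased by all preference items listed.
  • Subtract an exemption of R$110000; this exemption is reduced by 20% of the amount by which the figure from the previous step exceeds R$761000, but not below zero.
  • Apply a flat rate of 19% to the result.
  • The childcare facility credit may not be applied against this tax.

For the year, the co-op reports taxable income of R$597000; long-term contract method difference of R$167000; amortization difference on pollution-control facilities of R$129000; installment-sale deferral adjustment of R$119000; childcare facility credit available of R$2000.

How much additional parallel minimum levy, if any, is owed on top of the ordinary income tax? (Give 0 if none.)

R$43988

Parallel minimum levy:
  Adjusted income: R$597000 + R$167000 + R$129000 + R$119000 = R$1012000
  Exemption: R$110000 − 20% × (R$1012000 − R$761000) = R$110000 − R$50200 = R$59800
  Base: R$1012000 − R$59800 = R$952200
  R$952200 × 19% = R$180918

Ordinary income tax:
  R$98000 × 14% = R$13720
  R$390000 × 24% = R$93600
  R$109000 × 29% = R$31610
  → R$138930
  Less childcare facility credit R$2000 → R$136930

Excess of parallel minimum levy over ordinary income tax: R$180918 − R$136930 = R$43988.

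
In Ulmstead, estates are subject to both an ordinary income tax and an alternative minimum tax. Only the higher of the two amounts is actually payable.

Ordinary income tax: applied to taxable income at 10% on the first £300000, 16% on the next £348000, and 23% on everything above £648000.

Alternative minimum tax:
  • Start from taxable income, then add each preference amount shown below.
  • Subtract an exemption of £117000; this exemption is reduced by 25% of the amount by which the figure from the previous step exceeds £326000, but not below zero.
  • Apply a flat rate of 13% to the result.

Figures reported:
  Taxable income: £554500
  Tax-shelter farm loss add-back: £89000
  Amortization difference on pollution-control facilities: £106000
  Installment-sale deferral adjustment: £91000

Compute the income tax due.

£109265

Alternative minimum tax:
  Adjusted income: £554500 + £89000 + £106000 + £91000 = £840500
  Exemption: 25% × (£840500 − £326000) = £128625 ≥ £117000, so the exemption is fully phased out
  Base: £840500 − £0 = £840500
  £840500 × 13% = £109265

Ordinary income tax:
  £300000 × 10% = £30000
  £254500 × 16% = £40720
  → £70720

£109265 > £70720, so the alternative minimum tax is the binding amount.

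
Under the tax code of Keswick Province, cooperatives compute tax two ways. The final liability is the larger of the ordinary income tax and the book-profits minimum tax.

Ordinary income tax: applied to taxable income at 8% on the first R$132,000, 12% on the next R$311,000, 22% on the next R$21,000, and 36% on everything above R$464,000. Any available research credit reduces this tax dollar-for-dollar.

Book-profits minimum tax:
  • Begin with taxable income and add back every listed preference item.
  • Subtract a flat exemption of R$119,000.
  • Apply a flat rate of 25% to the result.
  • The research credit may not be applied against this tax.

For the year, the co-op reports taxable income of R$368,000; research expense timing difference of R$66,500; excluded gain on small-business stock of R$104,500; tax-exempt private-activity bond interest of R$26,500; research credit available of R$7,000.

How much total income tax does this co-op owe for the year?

Book-profits minimum tax:
  Adjusted income: R$368,000 + R$66,500 + R$104,500 + R$26,500 = R$565,500
  Less exemption R$119,000 → base R$446,500
  R$446,500 × 25% = R$111,625

Ordinary income tax:
  R$132,000 × 8% = R$10,560
  R$236,000 × 12% = R$28,320
  → R$38,880
  Less research credit R$7,000 → R$31,880

R$111,625 > R$31,880, so the book-profits minimum tax is the binding amount.

R$111,625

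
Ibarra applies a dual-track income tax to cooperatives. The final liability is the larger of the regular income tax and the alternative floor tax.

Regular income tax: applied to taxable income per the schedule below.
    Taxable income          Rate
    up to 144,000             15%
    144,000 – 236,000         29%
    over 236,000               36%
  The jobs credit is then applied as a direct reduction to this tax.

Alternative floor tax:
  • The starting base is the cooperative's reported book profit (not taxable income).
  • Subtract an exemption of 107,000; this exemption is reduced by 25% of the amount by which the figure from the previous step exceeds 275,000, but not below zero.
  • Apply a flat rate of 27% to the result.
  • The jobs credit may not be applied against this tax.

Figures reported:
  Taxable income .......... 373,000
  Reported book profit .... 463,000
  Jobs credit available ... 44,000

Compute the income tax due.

108,810

Alternative floor tax:
  Base (reported book profit): 463,000
  Exemption: 107,000 − 25% × (463,000 − 275,000) = 107,000 − 47,000 = 60,000
  Base: 463,000 − 60,000 = 403,000
  403,000 × 27% = 108,810

Regular income tax:
  144,000 × 15% = 21,600
  92,000 × 29% = 26,680
  137,000 × 36% = 49,320
  → 97,600
  Less jobs credit 44,000 → 53,600

108,810 > 53,600, so the alternative floor tax is the binding amount.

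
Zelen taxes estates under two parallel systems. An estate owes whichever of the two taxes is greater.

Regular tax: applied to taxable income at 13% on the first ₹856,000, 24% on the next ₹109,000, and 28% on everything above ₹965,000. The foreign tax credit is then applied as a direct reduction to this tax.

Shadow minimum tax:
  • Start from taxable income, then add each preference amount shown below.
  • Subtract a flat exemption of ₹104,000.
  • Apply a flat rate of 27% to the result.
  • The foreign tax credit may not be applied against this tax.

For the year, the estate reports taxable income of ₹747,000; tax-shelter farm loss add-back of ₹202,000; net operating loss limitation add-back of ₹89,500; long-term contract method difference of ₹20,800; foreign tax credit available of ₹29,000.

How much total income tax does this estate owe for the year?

Regular tax:
  ₹747,000 × 13% = ₹97,110
  Less foreign tax credit ₹29,000 → ₹68,110

Shadow minimum tax:
  Adjusted income: ₹747,000 + ₹202,000 + ₹89,500 + ₹20,800 = ₹1,059,300
  Less exemption ₹104,000 → base ₹955,300
  ₹955,300 × 27% = ₹257,931

₹257,931 > ₹68,110, so the shadow minimum tax is the binding amount.

₹257,931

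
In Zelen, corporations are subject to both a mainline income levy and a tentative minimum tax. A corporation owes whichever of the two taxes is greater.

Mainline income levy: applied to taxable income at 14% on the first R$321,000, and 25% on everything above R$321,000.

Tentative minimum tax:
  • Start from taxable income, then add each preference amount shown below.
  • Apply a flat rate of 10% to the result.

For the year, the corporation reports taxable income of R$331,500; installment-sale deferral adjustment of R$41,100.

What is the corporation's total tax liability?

R$47,565

Tentative minimum tax:
  Adjusted income: R$331,500 + R$41,100 = R$372,600
  R$372,600 × 10% = R$37,260

Mainline income levy:
  R$321,000 × 14% = R$44,940
  R$10,500 × 25% = R$2,625
  → R$47,565

R$47,565 > R$37,260, so the mainline income levy governs.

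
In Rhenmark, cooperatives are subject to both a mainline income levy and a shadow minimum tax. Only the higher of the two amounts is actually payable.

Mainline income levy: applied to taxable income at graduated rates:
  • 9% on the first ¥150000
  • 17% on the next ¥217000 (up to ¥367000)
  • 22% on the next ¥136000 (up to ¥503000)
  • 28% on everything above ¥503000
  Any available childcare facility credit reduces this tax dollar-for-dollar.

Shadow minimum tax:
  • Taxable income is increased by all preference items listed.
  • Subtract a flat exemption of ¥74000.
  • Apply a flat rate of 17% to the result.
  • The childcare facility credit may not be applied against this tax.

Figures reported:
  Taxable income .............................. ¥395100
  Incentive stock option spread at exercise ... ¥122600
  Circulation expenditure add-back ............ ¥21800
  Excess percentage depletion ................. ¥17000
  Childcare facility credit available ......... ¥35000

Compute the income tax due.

Mainline income levy:
  ¥150000 × 9% = ¥13500
  ¥217000 × 17% = ¥36890
  ¥28100 × 22% = ¥6182
  → ¥56572
  Less childcare facility credit ¥35000 → ¥21572

Shadow minimum tax:
  Adjusted income: ¥395100 + ¥122600 + ¥21800 + ¥17000 = ¥556500
  Less exemption ¥74000 → base ¥482500
  ¥482500 × 17% = ¥82025

¥82025 > ¥21572, so the shadow minimum tax is the binding amount.

¥82025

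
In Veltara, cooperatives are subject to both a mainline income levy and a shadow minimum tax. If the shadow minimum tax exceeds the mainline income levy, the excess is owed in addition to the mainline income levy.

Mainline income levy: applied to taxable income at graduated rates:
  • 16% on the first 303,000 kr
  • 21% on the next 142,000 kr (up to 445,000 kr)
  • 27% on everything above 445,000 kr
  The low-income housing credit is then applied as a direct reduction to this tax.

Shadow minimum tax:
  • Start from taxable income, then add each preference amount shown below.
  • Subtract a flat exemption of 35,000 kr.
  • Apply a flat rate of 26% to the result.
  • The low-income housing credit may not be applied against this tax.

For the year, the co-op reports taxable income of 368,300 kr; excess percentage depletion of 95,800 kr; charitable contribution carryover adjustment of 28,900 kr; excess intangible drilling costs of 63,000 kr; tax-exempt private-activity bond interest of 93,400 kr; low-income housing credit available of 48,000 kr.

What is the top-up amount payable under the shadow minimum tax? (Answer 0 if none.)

145,551 kr

Shadow minimum tax:
  Adjusted income: 368,300 kr + 95,800 kr + 28,900 kr + 63,000 kr + 93,400 kr = 649,400 kr
  Less exemption 35,000 kr → base 614,400 kr
  614,400 kr × 26% = 159,744 kr

Mainline income levy:
  303,000 kr × 16% = 48,480 kr
  65,300 kr × 21% = 13,713 kr
  → 62,193 kr
  Less low-income housing credit 48,000 kr → 14,193 kr

Excess of shadow minimum tax over mainline income levy: 159,744 kr − 14,193 kr = 145,551 kr.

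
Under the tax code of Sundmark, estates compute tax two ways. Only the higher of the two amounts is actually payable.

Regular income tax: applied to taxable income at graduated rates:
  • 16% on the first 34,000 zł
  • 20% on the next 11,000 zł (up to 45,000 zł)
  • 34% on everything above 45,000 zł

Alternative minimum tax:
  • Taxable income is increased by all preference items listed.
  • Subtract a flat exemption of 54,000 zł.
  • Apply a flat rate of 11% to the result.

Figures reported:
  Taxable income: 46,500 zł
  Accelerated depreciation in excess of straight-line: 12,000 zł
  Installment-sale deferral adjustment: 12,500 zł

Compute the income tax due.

Alternative minimum tax:
  Adjusted income: 46,500 zł + 12,000 zł + 12,500 zł = 71,000 zł
  Less exemption 54,000 zł → base 17,000 zł
  17,000 zł × 11% = 1,870 zł

Regular income tax:
  34,000 zł × 16% = 5,440 zł
  11,000 zł × 20% = 2,200 zł
  1,500 zł × 34% = 510 zł
  → 8,150 zł

8,150 zł > 1,870 zł, so the regular income tax governs.

8,150 zł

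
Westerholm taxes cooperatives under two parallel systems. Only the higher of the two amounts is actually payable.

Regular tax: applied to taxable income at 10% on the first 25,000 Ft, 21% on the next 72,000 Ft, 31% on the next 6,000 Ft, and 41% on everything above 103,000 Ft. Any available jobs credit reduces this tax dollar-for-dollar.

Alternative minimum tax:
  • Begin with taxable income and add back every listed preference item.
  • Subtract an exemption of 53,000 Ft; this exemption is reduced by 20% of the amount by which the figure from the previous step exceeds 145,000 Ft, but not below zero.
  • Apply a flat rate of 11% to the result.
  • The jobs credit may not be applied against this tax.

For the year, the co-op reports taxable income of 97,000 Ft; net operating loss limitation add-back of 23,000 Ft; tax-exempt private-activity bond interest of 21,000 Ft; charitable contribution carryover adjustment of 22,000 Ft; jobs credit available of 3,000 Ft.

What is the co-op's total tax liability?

Alternative minimum tax:
  Adjusted income: 97,000 Ft + 23,000 Ft + 21,000 Ft + 22,000 Ft = 163,000 Ft
  Exemption: 53,000 Ft − 20% × (163,000 Ft − 145,000 Ft) = 53,000 Ft − 3,600 Ft = 49,400 Ft
  Base: 163,000 Ft − 49,400 Ft = 113,600 Ft
  113,600 Ft × 11% = 12,496 Ft

Regular tax:
  25,000 Ft × 10% = 2,500 Ft
  72,000 Ft × 21% = 15,120 Ft
  → 17,620 Ft
  Less jobs credit 3,000 Ft → 14,620 Ft

14,620 Ft > 12,496 Ft, so the regular tax governs.

14,620 Ft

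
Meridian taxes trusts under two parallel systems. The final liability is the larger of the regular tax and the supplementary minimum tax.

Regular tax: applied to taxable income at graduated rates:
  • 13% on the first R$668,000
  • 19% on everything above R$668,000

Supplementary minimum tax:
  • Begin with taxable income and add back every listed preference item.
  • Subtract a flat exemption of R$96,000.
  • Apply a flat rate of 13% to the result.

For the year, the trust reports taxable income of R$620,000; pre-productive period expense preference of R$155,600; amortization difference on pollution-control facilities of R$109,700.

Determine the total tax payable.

Regular tax:
  R$620,000 × 13% = R$80,600

Supplementary minimum tax:
  Adjusted income: R$620,000 + R$155,600 + R$109,700 = R$885,300
  Less exemption R$96,000 → base R$789,300
  R$789,300 × 13% = R$102,609

R$102,609 > R$80,600, so the supplementary minimum tax is the binding amount.

R$102,609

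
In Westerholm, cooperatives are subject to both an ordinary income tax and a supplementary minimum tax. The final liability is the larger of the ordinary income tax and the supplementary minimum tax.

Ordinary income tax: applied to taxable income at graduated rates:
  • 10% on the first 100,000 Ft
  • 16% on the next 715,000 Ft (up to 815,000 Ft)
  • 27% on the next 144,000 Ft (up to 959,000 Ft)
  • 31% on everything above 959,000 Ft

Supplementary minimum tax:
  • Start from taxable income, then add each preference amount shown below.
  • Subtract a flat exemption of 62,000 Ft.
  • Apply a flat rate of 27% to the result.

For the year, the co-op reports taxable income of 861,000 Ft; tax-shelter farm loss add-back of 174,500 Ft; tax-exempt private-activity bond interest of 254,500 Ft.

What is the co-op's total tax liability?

Ordinary income tax:
  100,000 Ft × 10% = 10,000 Ft
  715,000 Ft × 16% = 114,400 Ft
  46,000 Ft × 27% = 12,420 Ft
  → 136,820 Ft

Supplementary minimum tax:
  Adjusted income: 861,000 Ft + 174,500 Ft + 254,500 Ft = 1,290,000 Ft
  Less exemption 62,000 Ft → base 1,228,000 Ft
  1,228,000 Ft × 27% = 331,560 Ft

331,560 Ft > 136,820 Ft, so the supplementary minimum tax is the binding amount.

331,560 Ft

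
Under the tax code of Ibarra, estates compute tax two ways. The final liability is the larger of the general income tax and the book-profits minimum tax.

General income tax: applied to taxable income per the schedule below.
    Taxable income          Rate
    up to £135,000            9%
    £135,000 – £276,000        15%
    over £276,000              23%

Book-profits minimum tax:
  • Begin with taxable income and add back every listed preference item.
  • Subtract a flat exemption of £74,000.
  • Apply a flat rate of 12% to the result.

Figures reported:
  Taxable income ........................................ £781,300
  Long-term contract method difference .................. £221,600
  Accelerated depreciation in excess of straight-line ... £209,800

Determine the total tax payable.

Book-profits minimum tax:
  Adjusted income: £781,300 + £221,600 + £209,800 = £1,212,700
  Less exemption £74,000 → base £1,138,700
  £1,138,700 × 12% = £136,644

General income tax:
  £135,000 × 9% = £12,150
  £141,000 × 15% = £21,150
  £505,300 × 23% = £116,219
  → £149,519

£149,519 > £136,644, so the general income tax governs.

£149,519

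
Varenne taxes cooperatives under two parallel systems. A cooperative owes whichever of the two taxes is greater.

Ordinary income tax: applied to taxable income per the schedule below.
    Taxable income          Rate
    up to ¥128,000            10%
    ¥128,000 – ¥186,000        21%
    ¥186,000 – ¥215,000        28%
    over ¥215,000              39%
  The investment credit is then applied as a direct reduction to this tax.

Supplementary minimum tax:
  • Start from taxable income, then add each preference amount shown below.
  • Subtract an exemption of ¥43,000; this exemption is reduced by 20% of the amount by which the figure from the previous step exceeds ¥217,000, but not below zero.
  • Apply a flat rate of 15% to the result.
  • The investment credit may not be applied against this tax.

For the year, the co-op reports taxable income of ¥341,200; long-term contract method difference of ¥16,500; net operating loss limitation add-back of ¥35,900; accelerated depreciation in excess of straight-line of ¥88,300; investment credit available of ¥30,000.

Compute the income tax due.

Supplementary minimum tax:
  Adjusted income: ¥341,200 + ¥16,500 + ¥35,900 + ¥88,300 = ¥481,900
  Exemption: 20% × (¥481,900 − ¥217,000) = ¥52,980 ≥ ¥43,000, so the exemption is fully phased out
  Base: ¥481,900 − ¥0 = ¥481,900
  ¥481,900 × 15% = ¥72,285

Ordinary income tax:
  ¥128,000 × 10% = ¥12,800
  ¥58,000 × 21% = ¥12,180
  ¥29,000 × 28% = ¥8,120
  ¥126,200 × 39% = ¥49,218
  → ¥82,318
  Less investment credit ¥30,000 → ¥52,318

¥72,285 > ¥52,318, so the supplementary minimum tax is the binding amount.

¥72,285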